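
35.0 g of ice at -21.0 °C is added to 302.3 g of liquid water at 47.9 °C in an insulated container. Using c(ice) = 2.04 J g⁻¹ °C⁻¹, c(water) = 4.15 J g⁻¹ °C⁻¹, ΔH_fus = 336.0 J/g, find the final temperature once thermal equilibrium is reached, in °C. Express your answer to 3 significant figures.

Heat to bring ice to 0 °C and melt it: q₁ = 35.0×2.04×21.0 + 35.0×336.0 = 13259 J
Heat the water can supply cooling to 0 °C: 302.3×4.15×47.9 = 60092.7 J > q₁, so all ice melts.
Energy balance: 302.3×4.15×(47.9 − T) = 13259 + 35.0×4.15×(T − 0)
1254.545(47.9 − T) = 13259 + 145.25 T
60092.7 − 13259 = 1399.795 T
T = 46833.7 / 1399.795 = 33.46 °C

T_f = 33.5 °C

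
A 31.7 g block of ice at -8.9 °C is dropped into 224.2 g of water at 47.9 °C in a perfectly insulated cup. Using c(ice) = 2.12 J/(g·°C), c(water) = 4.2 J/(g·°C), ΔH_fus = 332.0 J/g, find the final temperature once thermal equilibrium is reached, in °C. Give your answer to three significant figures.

Heat to bring ice to 0 °C and melt it: q₁ = 31.7×2.12×8.9 + 31.7×332.0 = 11123 J
Heat the water can supply cooling to 0 °C: 224.2×4.2×47.9 = 45104.6 J > q₁, so all ice melts.
Energy balance: 224.2×4.2×(47.9 − T) = 11123 + 31.7×4.2×(T − 0)
941.64(47.9 − T) = 11123 + 133.14 T
45104.6 − 11123 = 1074.78 T
T = 33981.6 / 1074.78 = 31.62 °C

T_f = 31.6 °C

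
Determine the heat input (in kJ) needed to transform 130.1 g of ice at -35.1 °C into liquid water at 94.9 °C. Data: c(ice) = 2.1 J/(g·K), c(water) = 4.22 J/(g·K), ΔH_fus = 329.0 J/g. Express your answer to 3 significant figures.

q1 (heat ice -35.1→0.0 °C): 130.1 × 2.1 × 35.1 = 9590 J
q2 (melt at 0 °C): 130.1 × 329.0 = 42803 J
q3 (heat water 0.0→94.9 °C): 130.1 × 4.22 × 94.9 = 52102 J
Total: 9590 + 42803 + 52102 = 104495 J = 104 kJ

q = 104 kJ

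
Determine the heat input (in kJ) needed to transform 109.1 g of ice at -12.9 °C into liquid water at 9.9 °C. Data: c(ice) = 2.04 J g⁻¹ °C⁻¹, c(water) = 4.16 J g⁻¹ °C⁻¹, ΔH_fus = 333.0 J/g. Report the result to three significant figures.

q1 (heat ice -12.9→0.0 °C): 109.1 × 2.04 × 12.9 = 2871 J
q2 (melt at 0 °C): 109.1 × 333.0 = 36330 J
q3 (heat water 0.0→9.9 °C): 109.1 × 4.16 × 9.9 = 4493 J
Total: 2871 + 36330 + 4493 = 43694 J = 43.7 kJ

q = 43.7 kJ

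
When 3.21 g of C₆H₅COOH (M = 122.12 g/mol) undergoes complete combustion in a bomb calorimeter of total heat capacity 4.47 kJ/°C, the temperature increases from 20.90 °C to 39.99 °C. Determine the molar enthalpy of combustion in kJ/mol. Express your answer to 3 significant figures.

ΔT = 39.99 − 20.90 = 19.09 °C
q_cal = C_cal × ΔT = 4.47 × 19.09 = 85.3323 kJ
n = 3.21 / 122.12 = 0.02629 mol
q_rxn = −q_cal = -85.3323 kJ
ΔH = -85.3323 / 0.02629 = -3246 kJ/mol

ΔH = -3250 kJ/mol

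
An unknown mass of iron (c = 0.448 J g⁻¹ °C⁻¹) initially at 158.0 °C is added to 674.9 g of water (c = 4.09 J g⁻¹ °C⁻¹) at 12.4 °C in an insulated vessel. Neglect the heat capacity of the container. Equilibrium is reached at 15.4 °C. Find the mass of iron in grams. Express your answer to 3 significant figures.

m = 130 g

q_gained = (674.9 × 4.09) × (15.4 − 12.4) = 8281 J
q_lost = m × 0.448 × (158.0 − 15.4) = 63.8848 m
m = 8281 / 63.8848 = 130 g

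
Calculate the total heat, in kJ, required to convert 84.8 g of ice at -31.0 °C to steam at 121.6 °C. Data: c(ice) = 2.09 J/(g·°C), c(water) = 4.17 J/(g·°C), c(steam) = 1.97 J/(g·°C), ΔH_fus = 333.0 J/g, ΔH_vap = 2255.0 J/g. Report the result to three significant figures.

q1 (heat ice -31.0→0.0 °C): 84.8 × 2.09 × 31.0 = 5494 J
q2 (melt at 0 °C): 84.8 × 333.0 = 28238 J
q3 (heat water 0.0→100.0 °C): 84.8 × 4.17 × 100.0 = 35362 J
q4 (vaporize at 100 °C): 84.8 × 2255.0 = 191224 J
q5 (heat steam 100.0→121.6 °C): 84.8 × 1.97 × 21.6 = 3608 J
Total: 5494 + 28238 + 35362 + 191224 + 3608 = 263926 J = 264 kJ

q = 264 kJ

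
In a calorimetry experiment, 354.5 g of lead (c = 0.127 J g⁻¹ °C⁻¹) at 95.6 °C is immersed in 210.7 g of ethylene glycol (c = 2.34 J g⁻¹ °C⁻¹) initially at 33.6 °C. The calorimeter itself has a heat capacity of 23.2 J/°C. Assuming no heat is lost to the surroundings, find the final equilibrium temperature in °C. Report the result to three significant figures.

T_f = 38.6 °C

Heat lost by lead = heat gained by ethylene glycol + calorimeter.
(354.5)(0.127)(95.6 − T) = [(210.7)(2.34) + 23.2](T − 33.6)
45.0215 (95.6 − T) = 516.238 (T − 33.6)
4304.1 − 45.0215 T = 516.238 T − 17346
21650.1 = 561.2595 T
T = 38.57 °C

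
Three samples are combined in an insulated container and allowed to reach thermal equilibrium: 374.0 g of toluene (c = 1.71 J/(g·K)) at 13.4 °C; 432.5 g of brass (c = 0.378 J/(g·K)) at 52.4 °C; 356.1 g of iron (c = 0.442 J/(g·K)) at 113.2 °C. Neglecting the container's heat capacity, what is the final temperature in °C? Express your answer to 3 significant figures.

Σ mᵢcᵢ(T − Tᵢ) = 0  ⇒  T = Σ mᵢcᵢTᵢ / Σ mᵢcᵢ
Σ mᵢcᵢ = 374.0×1.71 + 432.5×0.378 + 356.1×0.442 = 960.4212
Σ mᵢcᵢTᵢ = 639.54×13.4 + 163.485×52.4 + 157.3962×113.2 = 34954
T = 34954 / 960.4212 = 36.39 °C

T_f = 36.4 °C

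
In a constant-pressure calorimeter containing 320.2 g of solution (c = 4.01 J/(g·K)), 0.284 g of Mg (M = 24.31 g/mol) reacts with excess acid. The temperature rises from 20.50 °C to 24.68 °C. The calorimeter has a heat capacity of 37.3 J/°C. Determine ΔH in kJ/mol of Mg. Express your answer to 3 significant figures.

|ΔT| = |24.68 − 20.50| = 4.18 °C
|q_surr| = (320.2 × 4.01 + 37.3) × 4.18 = 1321.302 × 4.18 = 5523 J
n(Mg) = 0.284 / 24.31 = 0.01168 mol
Temperature rose, so q_rxn = −|q_surr| = -5.523 kJ
ΔH = q_rxn / n = -472.9 kJ/mol

ΔH = -473 kJ/mol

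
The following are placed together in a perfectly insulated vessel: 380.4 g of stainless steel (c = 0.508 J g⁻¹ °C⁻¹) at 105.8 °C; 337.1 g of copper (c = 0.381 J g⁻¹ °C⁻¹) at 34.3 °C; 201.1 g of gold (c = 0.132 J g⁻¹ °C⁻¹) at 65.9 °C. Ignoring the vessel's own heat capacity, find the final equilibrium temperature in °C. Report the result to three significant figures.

T_f = 76.4 °C

Σ mᵢcᵢ(T − Tᵢ) = 0  ⇒  T = Σ mᵢcᵢTᵢ / Σ mᵢcᵢ
Σ mᵢcᵢ = 380.4×0.508 + 337.1×0.381 + 201.1×0.132 = 348.2235
Σ mᵢcᵢTᵢ = 193.2432×105.8 + 128.4351×34.3 + 26.5452×65.9 = 26600
T = 26600 / 348.2235 = 76.39 °C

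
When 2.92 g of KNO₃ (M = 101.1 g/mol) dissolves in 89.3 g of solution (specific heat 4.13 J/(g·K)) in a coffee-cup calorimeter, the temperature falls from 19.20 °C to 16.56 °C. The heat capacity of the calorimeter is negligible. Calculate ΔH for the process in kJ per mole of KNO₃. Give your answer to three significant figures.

ΔH = 33.7 kJ/mol

|ΔT| = |16.56 − 19.20| = 2.64 °C
|q_surr| = (89.3 × 4.13) × 2.64 = 368.809 × 2.64 = 973.7 J
n(KNO₃) = 2.92 / 101.1 = 0.02888 mol
Temperature fell, so q_rxn = +|q_surr| = 0.9737 kJ
ΔH = q_rxn / n = 33.72 kJ/mol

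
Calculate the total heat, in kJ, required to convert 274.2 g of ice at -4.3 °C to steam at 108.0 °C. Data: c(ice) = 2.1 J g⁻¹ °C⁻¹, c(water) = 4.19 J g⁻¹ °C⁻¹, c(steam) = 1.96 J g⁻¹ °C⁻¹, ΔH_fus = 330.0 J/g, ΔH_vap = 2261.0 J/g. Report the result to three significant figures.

q = 832 kJ

q1 (heat ice -4.3→0.0 °C): 274.2 × 2.1 × 4.3 = 2476 J
q2 (melt at 0 °C): 274.2 × 330.0 = 90486 J
q3 (heat water 0.0→100.0 °C): 274.2 × 4.19 × 100.0 = 114890 J
q4 (vaporize at 100 °C): 274.2 × 2261.0 = 619966 J
q5 (heat steam 100.0→108.0 °C): 274.2 × 1.96 × 8.0 = 4299 J
Total: 2476 + 90486 + 114890 + 619966 + 4299 = 832117 J = 832 kJ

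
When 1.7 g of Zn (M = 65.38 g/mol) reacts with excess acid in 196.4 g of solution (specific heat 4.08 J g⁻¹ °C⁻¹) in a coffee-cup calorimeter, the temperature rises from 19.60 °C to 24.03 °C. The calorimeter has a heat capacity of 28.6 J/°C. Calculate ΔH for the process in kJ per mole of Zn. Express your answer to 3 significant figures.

|ΔT| = |24.03 − 19.60| = 4.43 °C
|q_surr| = (196.4 × 4.08 + 28.6) × 4.43 = 829.912 × 4.43 = 3677 J
n(Zn) = 1.7 / 65.38 = 0.02600 mol
Temperature rose, so q_rxn = −|q_surr| = -3.677 kJ
ΔH = q_rxn / n = -141.4 kJ/mol

ΔH = -141 kJ/mol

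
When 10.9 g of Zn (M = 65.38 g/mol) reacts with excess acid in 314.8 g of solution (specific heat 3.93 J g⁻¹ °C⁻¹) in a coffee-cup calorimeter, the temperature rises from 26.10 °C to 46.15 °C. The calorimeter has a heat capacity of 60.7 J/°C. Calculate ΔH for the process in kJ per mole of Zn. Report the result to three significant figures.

|ΔT| = |46.15 − 26.10| = 20.05 °C
|q_surr| = (314.8 × 3.93 + 60.7) × 20.05 = 1297.864 × 20.05 = 26020 J
n(Zn) = 10.9 / 65.38 = 0.1667 mol
Temperature rose, so q_rxn = −|q_surr| = -26.02 kJ
ΔH = q_rxn / n = -156.1 kJ/mol

ΔH = -156 kJ/mol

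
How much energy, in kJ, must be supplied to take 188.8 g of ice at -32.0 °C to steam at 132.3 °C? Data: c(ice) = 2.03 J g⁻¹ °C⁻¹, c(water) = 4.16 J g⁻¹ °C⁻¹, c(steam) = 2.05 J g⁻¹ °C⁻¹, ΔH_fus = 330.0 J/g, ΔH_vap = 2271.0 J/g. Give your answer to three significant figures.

q1 (heat ice -32.0→0.0 °C): 188.8 × 2.03 × 32.0 = 12264 J
q2 (melt at 0 °C): 188.8 × 330.0 = 62304 J
q3 (heat water 0.0→100.0 °C): 188.8 × 4.16 × 100.0 = 78541 J
q4 (vaporize at 100 °C): 188.8 × 2271.0 = 428765 J
q5 (heat steam 100.0→132.3 °C): 188.8 × 2.05 × 32.3 = 12501 J
Total: 12264 + 62304 + 78541 + 428765 + 12501 = 594375 J = 594 kJ

q = 594 kJ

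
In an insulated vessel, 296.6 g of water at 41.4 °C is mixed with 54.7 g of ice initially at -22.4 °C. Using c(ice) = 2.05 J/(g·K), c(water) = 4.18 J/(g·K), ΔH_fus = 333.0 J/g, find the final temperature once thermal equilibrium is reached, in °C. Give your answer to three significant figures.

Heat to bring ice to 0 °C and melt it: q₁ = 54.7×2.05×22.4 + 54.7×333.0 = 20727 J
Heat the water can supply cooling to 0 °C: 296.6×4.18×41.4 = 51327.2 J > q₁, so all ice melts.
Energy balance: 296.6×4.18×(41.4 − T) = 20727 + 54.7×4.18×(T − 0)
1239.788(41.4 − T) = 20727 + 228.646 T
51327.2 − 20727 = 1468.434 T
T = 30600.2 / 1468.434 = 20.84 °C

T_f = 20.8 °C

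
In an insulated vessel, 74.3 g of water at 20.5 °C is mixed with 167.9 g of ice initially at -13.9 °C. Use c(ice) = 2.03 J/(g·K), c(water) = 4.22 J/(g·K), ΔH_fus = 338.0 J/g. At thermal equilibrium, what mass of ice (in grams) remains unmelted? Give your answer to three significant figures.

m_ice remaining = 163 g

Heat to warm all ice to 0 °C: 167.9×2.03×13.9 = 4737.6 J
Heat released by water cooling to 0 °C: 74.3×4.22×20.5 = 6427.7 J
6427.7 J < 4737.6 + 167.9×338.0 = 61487.8 J, so not all ice melts; final T = 0 °C.
Heat left for melting: 6427.7 − 4737.6 = 1690.1 J
Mass melted = 1690.1 / 338.0 = 5.000 g
Ice remaining = 167.9 − 5.000 = 162.900 g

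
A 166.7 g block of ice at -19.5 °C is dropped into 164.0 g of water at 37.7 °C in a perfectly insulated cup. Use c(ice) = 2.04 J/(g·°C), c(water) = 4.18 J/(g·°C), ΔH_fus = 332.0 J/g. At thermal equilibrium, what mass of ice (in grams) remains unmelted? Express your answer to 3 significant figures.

m_ice remaining = 109 g

Heat to warm all ice to 0 °C: 166.7×2.04×19.5 = 6631.3 J
Heat released by water cooling to 0 °C: 164.0×4.18×37.7 = 25844 J
25844 J < 6631.3 + 166.7×332.0 = 61975.7 J, so not all ice melts; final T = 0 °C.
Heat left for melting: 25844 − 6631.3 = 19212.7 J
Mass melted = 19212.7 / 332.0 = 57.87 g
Ice remaining = 166.7 − 57.87 = 108.83 g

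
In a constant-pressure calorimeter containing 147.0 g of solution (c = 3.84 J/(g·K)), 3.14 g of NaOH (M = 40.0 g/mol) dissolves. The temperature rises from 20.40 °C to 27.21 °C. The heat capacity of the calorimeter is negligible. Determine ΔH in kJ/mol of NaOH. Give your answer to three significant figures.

ΔH = -49.0 kJ/mol

|ΔT| = |27.21 − 20.40| = 6.81 °C
|q_surr| = (147.0 × 3.84) × 6.81 = 564.48 × 6.81 = 3844 J
n(NaOH) = 3.14 / 40.0 = 0.07850 mol
Temperature rose, so q_rxn = −|q_surr| = -3.844 kJ
ΔH = q_rxn / n = -48.97 kJ/mol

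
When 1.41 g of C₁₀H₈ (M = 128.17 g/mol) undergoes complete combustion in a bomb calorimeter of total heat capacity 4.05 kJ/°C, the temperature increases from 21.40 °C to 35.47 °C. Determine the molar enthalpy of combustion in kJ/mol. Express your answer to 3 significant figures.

ΔT = 35.47 − 21.40 = 14.07 °C
q_cal = C_cal × ΔT = 4.05 × 14.07 = 56.9835 kJ
n = 1.41 / 128.17 = 0.01100 mol
q_rxn = −q_cal = -56.9835 kJ
ΔH = -56.9835 / 0.01100 = -5180 kJ/mol

ΔH = -5180 kJ/mol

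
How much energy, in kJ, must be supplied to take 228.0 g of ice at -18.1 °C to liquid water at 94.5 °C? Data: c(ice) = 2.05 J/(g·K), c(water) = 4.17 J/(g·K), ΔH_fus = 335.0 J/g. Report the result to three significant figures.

q1 (heat ice -18.1→0.0 °C): 228.0 × 2.05 × 18.1 = 8460 J
q2 (melt at 0 °C): 228.0 × 335.0 = 76380 J
q3 (heat water 0.0→94.5 °C): 228.0 × 4.17 × 94.5 = 89847 J
Total: 8460 + 76380 + 89847 = 174687 J = 175 kJ

q = 175 kJ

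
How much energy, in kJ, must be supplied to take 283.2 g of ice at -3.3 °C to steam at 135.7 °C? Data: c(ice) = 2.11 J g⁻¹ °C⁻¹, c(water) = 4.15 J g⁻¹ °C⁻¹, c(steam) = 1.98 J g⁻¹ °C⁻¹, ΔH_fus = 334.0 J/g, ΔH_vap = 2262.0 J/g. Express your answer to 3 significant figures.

q1 (heat ice -3.3→0.0 °C): 283.2 × 2.11 × 3.3 = 1972 J
q2 (melt at 0 °C): 283.2 × 334.0 = 94589 J
q3 (heat water 0.0→100.0 °C): 283.2 × 4.15 × 100.0 = 117528 J
q4 (vaporize at 100 °C): 283.2 × 2262.0 = 640598 J
q5 (heat steam 100.0→135.7 °C): 283.2 × 1.98 × 35.7 = 20018 J
Total: 1972 + 94589 + 117528 + 640598 + 20018 = 874705 J = 875 kJ

q = 875 kJ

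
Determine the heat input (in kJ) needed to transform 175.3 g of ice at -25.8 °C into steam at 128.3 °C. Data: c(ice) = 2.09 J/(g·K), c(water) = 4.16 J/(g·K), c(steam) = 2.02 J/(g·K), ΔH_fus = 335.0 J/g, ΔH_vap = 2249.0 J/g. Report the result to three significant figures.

q1 (heat ice -25.8→0.0 °C): 175.3 × 2.09 × 25.8 = 9453 J
q2 (melt at 0 °C): 175.3 × 335.0 = 58726 J
q3 (heat water 0.0→100.0 °C): 175.3 × 4.16 × 100.0 = 72925 J
q4 (vaporize at 100 °C): 175.3 × 2249.0 = 394250 J
q5 (heat steam 100.0→128.3 °C): 175.3 × 2.02 × 28.3 = 10021 J
Total: 9453 + 58726 + 72925 + 394250 + 10021 = 545375 J = 545 kJ

q = 545 kJ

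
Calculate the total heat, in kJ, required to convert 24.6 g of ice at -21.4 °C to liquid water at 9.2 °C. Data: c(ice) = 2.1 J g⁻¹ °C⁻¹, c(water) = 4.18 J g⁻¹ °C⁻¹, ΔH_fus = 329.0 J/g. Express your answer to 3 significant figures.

q = 10.1 kJ

q1 (heat ice -21.4→0.0 °C): 24.6 × 2.1 × 21.4 = 1106 J
q2 (melt at 0 °C): 24.6 × 329.0 = 8093 J
q3 (heat water 0.0→9.2 °C): 24.6 × 4.18 × 9.2 = 946 J
Total: 1106 + 8093 + 946 = 10145 J = 10.1 kJ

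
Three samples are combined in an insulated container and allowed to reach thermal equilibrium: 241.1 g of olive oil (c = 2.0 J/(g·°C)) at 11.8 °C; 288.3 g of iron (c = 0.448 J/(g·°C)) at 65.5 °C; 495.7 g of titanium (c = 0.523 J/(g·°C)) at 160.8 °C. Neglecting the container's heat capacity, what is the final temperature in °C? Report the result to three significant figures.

T_f = 64.1 °C

Σ mᵢcᵢ(T − Tᵢ) = 0  ⇒  T = Σ mᵢcᵢTᵢ / Σ mᵢcᵢ
Σ mᵢcᵢ = 241.1×2.0 + 288.3×0.448 + 495.7×0.523 = 870.6095
Σ mᵢcᵢTᵢ = 482.2×11.8 + 129.1584×65.5 + 259.2511×160.8 = 55837
T = 55837 / 870.6095 = 64.14 °C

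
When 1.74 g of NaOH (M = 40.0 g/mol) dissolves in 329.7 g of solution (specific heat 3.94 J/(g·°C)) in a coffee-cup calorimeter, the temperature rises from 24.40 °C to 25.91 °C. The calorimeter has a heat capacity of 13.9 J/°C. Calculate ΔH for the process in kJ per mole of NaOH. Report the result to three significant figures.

|ΔT| = |25.91 − 24.40| = 1.51 °C
|q_surr| = (329.7 × 3.94 + 13.9) × 1.51 = 1312.918 × 1.51 = 1983 J
n(NaOH) = 1.74 / 40.0 = 0.04350 mol
Temperature rose, so q_rxn = −|q_surr| = -1.983 kJ
ΔH = q_rxn / n = -45.59 kJ/mol

ΔH = -45.6 kJ/mol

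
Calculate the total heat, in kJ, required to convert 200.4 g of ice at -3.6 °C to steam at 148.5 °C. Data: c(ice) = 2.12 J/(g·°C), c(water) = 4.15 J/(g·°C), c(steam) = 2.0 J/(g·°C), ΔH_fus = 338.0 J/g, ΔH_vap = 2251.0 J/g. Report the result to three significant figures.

q1 (heat ice -3.6→0.0 °C): 200.4 × 2.12 × 3.6 = 1529 J
q2 (melt at 0 °C): 200.4 × 338.0 = 67735 J
q3 (heat water 0.0→100.0 °C): 200.4 × 4.15 × 100.0 = 83166 J
q4 (vaporize at 100 °C): 200.4 × 2251.0 = 451100 J
q5 (heat steam 100.0→148.5 °C): 200.4 × 2.0 × 48.5 = 19439 J
Total: 1529 + 67735 + 83166 + 451100 + 19439 = 622969 J = 623 kJ

q = 623 kJ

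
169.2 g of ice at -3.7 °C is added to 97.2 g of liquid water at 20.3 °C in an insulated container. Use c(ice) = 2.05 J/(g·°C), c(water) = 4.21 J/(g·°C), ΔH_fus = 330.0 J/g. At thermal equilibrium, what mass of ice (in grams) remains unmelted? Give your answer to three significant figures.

Heat to warm all ice to 0 °C: 169.2×2.05×3.7 = 1283.4 J
Heat released by water cooling to 0 °C: 97.2×4.21×20.3 = 8307.0 J
8307.0 J < 1283.4 + 169.2×330.0 = 57119.4 J, so not all ice melts; final T = 0 °C.
Heat left for melting: 8307.0 − 1283.4 = 7023.6 J
Mass melted = 7023.6 / 330.0 = 21.28 g
Ice remaining = 169.2 − 21.28 = 147.92 g

m_ice remaining = 148 g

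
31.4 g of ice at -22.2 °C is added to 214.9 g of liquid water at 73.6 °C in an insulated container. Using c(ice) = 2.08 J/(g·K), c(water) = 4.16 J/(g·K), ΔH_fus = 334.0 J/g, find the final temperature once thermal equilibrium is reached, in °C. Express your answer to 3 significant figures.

Heat to bring ice to 0 °C and melt it: q₁ = 31.4×2.08×22.2 + 31.4×334.0 = 11938 J
Heat the water can supply cooling to 0 °C: 214.9×4.16×73.6 = 65797.2 J > q₁, so all ice melts.
Energy balance: 214.9×4.16×(73.6 − T) = 11938 + 31.4×4.16×(T − 0)
893.984(73.6 − T) = 11938 + 130.624 T
65797.2 − 11938 = 1024.608 T
T = 53859.2 / 1024.608 = 52.57 °C

T_f = 52.6 °C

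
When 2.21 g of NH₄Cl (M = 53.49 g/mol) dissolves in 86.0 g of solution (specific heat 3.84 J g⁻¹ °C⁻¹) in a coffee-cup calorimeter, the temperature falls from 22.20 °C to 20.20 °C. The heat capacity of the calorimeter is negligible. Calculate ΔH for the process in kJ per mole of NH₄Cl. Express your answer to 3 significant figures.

ΔH = 16.0 kJ/mol

|ΔT| = |20.20 − 22.20| = 2.00 °C
|q_surr| = (86.0 × 3.84) × 2.00 = 330.24 × 2.00 = 660.5 J
n(NH₄Cl) = 2.21 / 53.49 = 0.04132 mol
Temperature fell, so q_rxn = +|q_surr| = 0.6605 kJ
ΔH = q_rxn / n = 15.98 kJ/mol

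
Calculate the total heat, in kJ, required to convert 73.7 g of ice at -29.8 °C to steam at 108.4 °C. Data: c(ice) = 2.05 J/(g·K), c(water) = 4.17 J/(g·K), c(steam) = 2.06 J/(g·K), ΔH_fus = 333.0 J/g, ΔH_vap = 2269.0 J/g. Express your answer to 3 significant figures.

q = 228 kJ

q1 (heat ice -29.8→0.0 °C): 73.7 × 2.05 × 29.8 = 4502 J
q2 (melt at 0 °C): 73.7 × 333.0 = 24542 J
q3 (heat water 0.0→100.0 °C): 73.7 × 4.17 × 100.0 = 30733 J
q4 (vaporize at 100 °C): 73.7 × 2269.0 = 167225 J
q5 (heat steam 100.0→108.4 °C): 73.7 × 2.06 × 8.4 = 1275 J
Total: 4502 + 24542 + 30733 + 167225 + 1275 = 228277 J = 228 kJ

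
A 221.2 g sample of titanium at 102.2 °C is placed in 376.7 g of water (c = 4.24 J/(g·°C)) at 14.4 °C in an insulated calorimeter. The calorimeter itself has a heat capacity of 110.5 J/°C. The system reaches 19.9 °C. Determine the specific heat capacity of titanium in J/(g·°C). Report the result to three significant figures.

c = 0.516 J/(g·°C)

q_gained = (376.7 × 4.24 + 110.5) × (19.9 − 14.4) = 9392 J
q_lost = 221.2 × c × (102.2 − 19.9) = 18204.76 c
Set equal: c = 9392 / 18204.76 = 0.516 J/(g·°C)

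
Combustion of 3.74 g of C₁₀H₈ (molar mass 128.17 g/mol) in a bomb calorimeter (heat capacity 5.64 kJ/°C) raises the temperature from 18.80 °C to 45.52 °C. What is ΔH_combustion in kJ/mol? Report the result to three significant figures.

ΔT = 45.52 − 18.80 = 26.72 °C
q_cal = C_cal × ΔT = 5.64 × 26.72 = 150.7008 kJ
n = 3.74 / 128.17 = 0.02918 mol
q_rxn = −q_cal = -150.7008 kJ
ΔH = -150.7008 / 0.02918 = -5164.5 kJ/mol

ΔH = -5160 kJ/mol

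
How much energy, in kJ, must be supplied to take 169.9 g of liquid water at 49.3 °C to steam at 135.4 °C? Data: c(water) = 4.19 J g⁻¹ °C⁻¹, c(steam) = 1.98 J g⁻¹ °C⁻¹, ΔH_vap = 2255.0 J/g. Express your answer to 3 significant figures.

q = 431 kJ

q1 (heat water 49.3→100.0 °C): 169.9 × 4.19 × 50.7 = 36092 J
q2 (vaporize at 100 °C): 169.9 × 2255.0 = 383125 J
q3 (heat steam 100.0→135.4 °C): 169.9 × 1.98 × 35.4 = 11909 J
Total: 36092 + 383125 + 11909 = 431126 J = 431 kJ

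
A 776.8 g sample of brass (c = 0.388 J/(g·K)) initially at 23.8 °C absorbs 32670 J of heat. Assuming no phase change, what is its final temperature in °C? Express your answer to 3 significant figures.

ΔT = q / (m c) = 32670 / (776.8 × 0.388) = 108.4 °C
T_f = 23.8 + 108.4 = 132.2 °C

T_f = 132 °C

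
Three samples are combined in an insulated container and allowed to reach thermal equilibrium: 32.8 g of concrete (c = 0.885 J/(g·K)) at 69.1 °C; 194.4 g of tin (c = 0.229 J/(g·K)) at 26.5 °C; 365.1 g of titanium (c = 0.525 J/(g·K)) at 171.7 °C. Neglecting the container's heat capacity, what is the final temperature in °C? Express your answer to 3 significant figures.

T_f = 136 °C

Σ mᵢcᵢ(T − Tᵢ) = 0  ⇒  T = Σ mᵢcᵢTᵢ / Σ mᵢcᵢ
Σ mᵢcᵢ = 32.8×0.885 + 194.4×0.229 + 365.1×0.525 = 265.2231
Σ mᵢcᵢTᵢ = 29.028×69.1 + 44.5176×26.5 + 191.6775×171.7 = 36097
T = 36097 / 265.2231 = 136.1 °C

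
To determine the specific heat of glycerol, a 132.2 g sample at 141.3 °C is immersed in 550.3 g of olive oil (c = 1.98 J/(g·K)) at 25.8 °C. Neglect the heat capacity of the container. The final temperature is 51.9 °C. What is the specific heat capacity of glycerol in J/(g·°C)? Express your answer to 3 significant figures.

c = 2.41 J/(g·°C)

q_gained = (550.3 × 1.98) × (51.9 − 25.8) = 28440 J
q_lost = 132.2 × c × (141.3 − 51.9) = 11818.68 c
Set equal: c = 28440 / 11818.68 = 2.41 J/(g·°C)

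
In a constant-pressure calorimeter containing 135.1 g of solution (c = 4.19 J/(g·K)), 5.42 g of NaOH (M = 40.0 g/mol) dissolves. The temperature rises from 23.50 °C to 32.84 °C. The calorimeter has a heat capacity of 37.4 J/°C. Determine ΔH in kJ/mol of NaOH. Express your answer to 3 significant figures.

ΔH = -41.6 kJ/mol

|ΔT| = |32.84 − 23.50| = 9.34 °C
|q_surr| = (135.1 × 4.19 + 37.4) × 9.34 = 603.469 × 9.34 = 5636 J
n(NaOH) = 5.42 / 40.0 = 0.1355 mol
Temperature rose, so q_rxn = −|q_surr| = -5.636 kJ
ΔH = q_rxn / n = -41.59 kJ/mol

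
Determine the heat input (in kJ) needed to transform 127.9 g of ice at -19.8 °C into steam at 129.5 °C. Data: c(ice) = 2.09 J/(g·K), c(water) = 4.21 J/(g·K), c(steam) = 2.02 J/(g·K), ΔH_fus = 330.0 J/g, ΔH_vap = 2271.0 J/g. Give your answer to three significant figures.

q1 (heat ice -19.8→0.0 °C): 127.9 × 2.09 × 19.8 = 5293 J
q2 (melt at 0 °C): 127.9 × 330.0 = 42207 J
q3 (heat water 0.0→100.0 °C): 127.9 × 4.21 × 100.0 = 53846 J
q4 (vaporize at 100 °C): 127.9 × 2271.0 = 290461 J
q5 (heat steam 100.0→129.5 °C): 127.9 × 2.02 × 29.5 = 7622 J
Total: 5293 + 42207 + 53846 + 290461 + 7622 = 399429 J = 399 kJ

q = 399 kJ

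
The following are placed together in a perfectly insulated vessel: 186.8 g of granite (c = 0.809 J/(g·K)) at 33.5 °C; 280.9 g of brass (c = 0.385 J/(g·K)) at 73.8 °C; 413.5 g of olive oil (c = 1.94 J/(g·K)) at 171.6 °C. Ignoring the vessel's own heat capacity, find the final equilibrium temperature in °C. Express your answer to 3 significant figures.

T_f = 142 °C

Σ mᵢcᵢ(T − Tᵢ) = 0  ⇒  T = Σ mᵢcᵢTᵢ / Σ mᵢcᵢ
Σ mᵢcᵢ = 186.8×0.809 + 280.9×0.385 + 413.5×1.94 = 1061.4577
Σ mᵢcᵢTᵢ = 151.1212×33.5 + 108.1465×73.8 + 802.19×171.6 = 150700
T = 150700 / 1061.4577 = 142.0 °C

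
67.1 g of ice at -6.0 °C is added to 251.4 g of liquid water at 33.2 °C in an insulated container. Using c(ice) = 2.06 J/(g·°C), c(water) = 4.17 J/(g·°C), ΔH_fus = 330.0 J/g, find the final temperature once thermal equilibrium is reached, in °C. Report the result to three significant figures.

T_f = 8.91 °C

Heat to bring ice to 0 °C and melt it: q₁ = 67.1×2.06×6.0 + 67.1×330.0 = 22972 J
Heat the water can supply cooling to 0 °C: 251.4×4.17×33.2 = 34804.8 J > q₁, so all ice melts.
Energy balance: 251.4×4.17×(33.2 − T) = 22972 + 67.1×4.17×(T − 0)
1048.338(33.2 − T) = 22972 + 279.807 T
34804.8 − 22972 = 1328.145 T
T = 11832.8 / 1328.145 = 8.909 °C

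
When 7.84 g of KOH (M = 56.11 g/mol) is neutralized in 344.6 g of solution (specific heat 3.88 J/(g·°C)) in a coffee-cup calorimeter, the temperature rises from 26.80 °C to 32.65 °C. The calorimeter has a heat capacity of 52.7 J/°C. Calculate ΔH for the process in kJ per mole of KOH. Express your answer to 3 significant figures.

|ΔT| = |32.65 − 26.80| = 5.85 °C
|q_surr| = (344.6 × 3.88 + 52.7) × 5.85 = 1389.748 × 5.85 = 8130 J
n(KOH) = 7.84 / 56.11 = 0.1397 mol
Temperature rose, so q_rxn = −|q_surr| = -8.130 kJ
ΔH = q_rxn / n = -58.20 kJ/mol

ΔH = -58.2 kJ/mol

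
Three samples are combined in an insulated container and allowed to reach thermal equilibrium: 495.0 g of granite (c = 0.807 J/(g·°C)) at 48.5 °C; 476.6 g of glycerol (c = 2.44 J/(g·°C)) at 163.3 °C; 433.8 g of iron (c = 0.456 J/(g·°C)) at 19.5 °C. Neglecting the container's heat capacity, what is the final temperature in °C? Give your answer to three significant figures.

T_f = 121 °C

Σ mᵢcᵢ(T − Tᵢ) = 0  ⇒  T = Σ mᵢcᵢTᵢ / Σ mᵢcᵢ
Σ mᵢcᵢ = 495.0×0.807 + 476.6×2.44 + 433.8×0.456 = 1760.1818
Σ mᵢcᵢTᵢ = 399.465×48.5 + 1162.904×163.3 + 197.8128×19.5 = 213130
T = 213130 / 1760.1818 = 121.1 °C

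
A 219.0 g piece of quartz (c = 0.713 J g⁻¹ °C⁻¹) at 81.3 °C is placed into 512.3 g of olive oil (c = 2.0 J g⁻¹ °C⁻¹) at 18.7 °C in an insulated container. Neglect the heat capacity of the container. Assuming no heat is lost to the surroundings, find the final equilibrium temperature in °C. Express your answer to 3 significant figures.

T_f = 27.0 °C

Heat lost by quartz = heat gained by olive oil.
(219.0)(0.713)(81.3 − T) = (512.3)(2.0)(T − 18.7)
156.147 (81.3 − T) = 1024.6 (T − 18.7)
12695 − 156.147 T = 1024.6 T − 19160
31855 = 1180.747 T
T = 26.98 °C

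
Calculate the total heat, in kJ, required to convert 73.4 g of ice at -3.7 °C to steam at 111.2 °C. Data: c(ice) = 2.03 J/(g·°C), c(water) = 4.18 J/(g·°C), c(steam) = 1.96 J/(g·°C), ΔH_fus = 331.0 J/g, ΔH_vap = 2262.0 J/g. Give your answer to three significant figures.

q = 223 kJ

q1 (heat ice -3.7→0.0 °C): 73.4 × 2.03 × 3.7 = 551 J
q2 (melt at 0 °C): 73.4 × 331.0 = 24295 J
q3 (heat water 0.0→100.0 °C): 73.4 × 4.18 × 100.0 = 30681 J
q4 (vaporize at 100 °C): 73.4 × 2262.0 = 166031 J
q5 (heat steam 100.0→111.2 °C): 73.4 × 1.96 × 11.2 = 1611 J
Total: 551 + 24295 + 30681 + 166031 + 1611 = 223169 J = 223 kJ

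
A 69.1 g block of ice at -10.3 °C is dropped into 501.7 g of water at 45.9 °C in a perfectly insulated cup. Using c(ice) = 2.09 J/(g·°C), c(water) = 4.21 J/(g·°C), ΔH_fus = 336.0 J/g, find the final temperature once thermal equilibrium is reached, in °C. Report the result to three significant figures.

Heat to bring ice to 0 °C and melt it: q₁ = 69.1×2.09×10.3 + 69.1×336.0 = 24705 J
Heat the water can supply cooling to 0 °C: 501.7×4.21×45.9 = 96948.0 J > q₁, so all ice melts.
Energy balance: 501.7×4.21×(45.9 − T) = 24705 + 69.1×4.21×(T − 0)
2112.157(45.9 − T) = 24705 + 290.911 T
96948.0 − 24705 = 2403.068 T
T = 72243.0 / 2403.068 = 30.06 °C

T_f = 30.1 °C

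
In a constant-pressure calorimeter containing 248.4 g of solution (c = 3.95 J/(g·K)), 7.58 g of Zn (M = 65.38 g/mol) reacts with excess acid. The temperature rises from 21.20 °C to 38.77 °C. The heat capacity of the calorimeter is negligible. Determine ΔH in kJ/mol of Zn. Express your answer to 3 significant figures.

ΔH = -149 kJ/mol

|ΔT| = |38.77 − 21.20| = 17.57 °C
|q_surr| = (248.4 × 3.95) × 17.57 = 981.18 × 17.57 = 17240 J
n(Zn) = 7.58 / 65.38 = 0.1159 mol
Temperature rose, so q_rxn = −|q_surr| = -17.24 kJ
ΔH = q_rxn / n = -148.7 kJ/mol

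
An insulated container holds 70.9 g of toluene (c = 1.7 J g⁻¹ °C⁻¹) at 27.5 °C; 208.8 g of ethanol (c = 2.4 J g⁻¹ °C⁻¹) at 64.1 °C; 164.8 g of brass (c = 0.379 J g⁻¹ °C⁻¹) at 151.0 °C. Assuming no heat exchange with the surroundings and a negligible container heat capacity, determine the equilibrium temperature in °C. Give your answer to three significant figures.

Σ mᵢcᵢ(T − Tᵢ) = 0  ⇒  T = Σ mᵢcᵢTᵢ / Σ mᵢcᵢ
Σ mᵢcᵢ = 70.9×1.7 + 208.8×2.4 + 164.8×0.379 = 684.1092
Σ mᵢcᵢTᵢ = 120.53×27.5 + 501.12×64.1 + 62.4592×151.0 = 44868
T = 44868 / 684.1092 = 65.59 °C

T_f = 65.6 °C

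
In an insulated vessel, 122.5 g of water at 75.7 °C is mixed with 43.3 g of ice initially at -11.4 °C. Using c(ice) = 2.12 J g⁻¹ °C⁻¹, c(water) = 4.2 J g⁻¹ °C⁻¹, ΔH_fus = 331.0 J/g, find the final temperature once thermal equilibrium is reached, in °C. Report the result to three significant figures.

Heat to bring ice to 0 °C and melt it: q₁ = 43.3×2.12×11.4 + 43.3×331.0 = 15379 J
Heat the water can supply cooling to 0 °C: 122.5×4.2×75.7 = 38947.7 J > q₁, so all ice melts.
Energy balance: 122.5×4.2×(75.7 − T) = 15379 + 43.3×4.2×(T − 0)
514.5(75.7 − T) = 15379 + 181.86 T
38947.7 − 15379 = 696.36 T
T = 23568.7 / 696.36 = 33.846 °C

T_f = 33.8 °C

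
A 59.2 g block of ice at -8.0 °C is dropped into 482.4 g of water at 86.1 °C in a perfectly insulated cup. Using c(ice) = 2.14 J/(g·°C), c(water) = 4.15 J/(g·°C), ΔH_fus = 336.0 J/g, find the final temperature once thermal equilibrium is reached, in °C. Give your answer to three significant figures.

Heat to bring ice to 0 °C and melt it: q₁ = 59.2×2.14×8.0 + 59.2×336.0 = 20905 J
Heat the water can supply cooling to 0 °C: 482.4×4.15×86.1 = 172369 J > q₁, so all ice melts.
Energy balance: 482.4×4.15×(86.1 − T) = 20905 + 59.2×4.15×(T − 0)
2001.96(86.1 − T) = 20905 + 245.68 T
172369 − 20905 = 2247.64 T
T = 151464 / 2247.64 = 67.39 °C

T_f = 67.4 °C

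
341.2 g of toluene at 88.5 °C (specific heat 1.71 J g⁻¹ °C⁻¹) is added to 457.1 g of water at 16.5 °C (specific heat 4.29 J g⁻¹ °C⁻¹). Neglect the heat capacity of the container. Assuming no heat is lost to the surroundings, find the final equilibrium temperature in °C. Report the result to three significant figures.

Heat lost by toluene = heat gained by water.
(341.2)(1.71)(88.5 − T) = (457.1)(4.29)(T − 16.5)
583.452 (88.5 − T) = 1960.959 (T − 16.5)
51636 − 583.452 T = 1960.959 T − 32356
83992 = 2544.411 T
T = 33.01 °C

T_f = 33.0 °C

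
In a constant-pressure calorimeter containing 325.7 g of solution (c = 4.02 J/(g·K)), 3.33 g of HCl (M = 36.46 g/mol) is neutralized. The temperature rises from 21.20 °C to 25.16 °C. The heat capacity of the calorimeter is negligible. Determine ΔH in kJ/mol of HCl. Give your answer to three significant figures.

ΔH = -56.8 kJ/mol

|ΔT| = |25.16 − 21.20| = 3.96 °C
|q_surr| = (325.7 × 4.02) × 3.96 = 1309.314 × 3.96 = 5185 J
n(HCl) = 3.33 / 36.46 = 0.09133 mol
Temperature rose, so q_rxn = −|q_surr| = -5.185 kJ
ΔH = q_rxn / n = -56.77 kJ/mol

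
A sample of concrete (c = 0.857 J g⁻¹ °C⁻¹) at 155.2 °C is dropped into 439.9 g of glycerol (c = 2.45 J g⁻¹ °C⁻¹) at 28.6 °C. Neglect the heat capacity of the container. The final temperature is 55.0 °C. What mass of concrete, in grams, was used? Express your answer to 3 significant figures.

q_gained = (439.9 × 2.45) × (55.0 − 28.6) = 28450 J
q_lost = m × 0.857 × (155.2 − 55.0) = 85.8714 m
m = 28450 / 85.8714 = 331 g

m = 331 g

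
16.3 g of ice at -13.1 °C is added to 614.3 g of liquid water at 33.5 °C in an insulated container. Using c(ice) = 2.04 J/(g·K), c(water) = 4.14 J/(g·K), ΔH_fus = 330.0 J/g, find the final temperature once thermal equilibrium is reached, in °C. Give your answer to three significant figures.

T_f = 30.4 °C

Heat to bring ice to 0 °C and melt it: q₁ = 16.3×2.04×13.1 + 16.3×330.0 = 5814.6 J
Heat the water can supply cooling to 0 °C: 614.3×4.14×33.5 = 85197.3 J > q₁, so all ice melts.
Energy balance: 614.3×4.14×(33.5 − T) = 5814.6 + 16.3×4.14×(T − 0)
2543.202(33.5 − T) = 5814.6 + 67.482 T
85197.3 − 5814.6 = 2610.684 T
T = 79382.7 / 2610.684 = 30.41 °C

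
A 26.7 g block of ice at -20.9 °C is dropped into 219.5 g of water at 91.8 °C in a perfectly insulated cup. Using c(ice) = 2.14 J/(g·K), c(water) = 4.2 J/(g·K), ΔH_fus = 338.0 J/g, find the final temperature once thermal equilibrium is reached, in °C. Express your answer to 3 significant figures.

T_f = 72.0 °C

Heat to bring ice to 0 °C and melt it: q₁ = 26.7×2.14×20.9 + 26.7×338.0 = 10219 J
Heat the water can supply cooling to 0 °C: 219.5×4.2×91.8 = 84630.4 J > q₁, so all ice melts.
Energy balance: 219.5×4.2×(91.8 − T) = 10219 + 26.7×4.2×(T − 0)
921.9(91.8 − T) = 10219 + 112.14 T
84630.4 − 10219 = 1034.04 T
T = 74411.4 / 1034.04 = 71.96 °C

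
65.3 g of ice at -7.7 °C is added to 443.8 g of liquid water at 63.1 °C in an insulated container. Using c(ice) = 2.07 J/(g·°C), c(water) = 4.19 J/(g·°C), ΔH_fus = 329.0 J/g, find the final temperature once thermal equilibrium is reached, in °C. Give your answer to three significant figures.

T_f = 44.4 °C

Heat to bring ice to 0 °C and melt it: q₁ = 65.3×2.07×7.7 + 65.3×329.0 = 22525 J
Heat the water can supply cooling to 0 °C: 443.8×4.19×63.1 = 117336 J > q₁, so all ice melts.
Energy balance: 443.8×4.19×(63.1 − T) = 22525 + 65.3×4.19×(T − 0)
1859.522(63.1 − T) = 22525 + 273.607 T
117336 − 22525 = 2133.129 T
T = 94811 / 2133.129 = 44.447 °C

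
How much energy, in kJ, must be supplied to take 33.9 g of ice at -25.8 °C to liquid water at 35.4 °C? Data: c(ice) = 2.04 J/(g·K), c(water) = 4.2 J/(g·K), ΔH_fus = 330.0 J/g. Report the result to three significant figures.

q1 (heat ice -25.8→0.0 °C): 33.9 × 2.04 × 25.8 = 1784 J
q2 (melt at 0 °C): 33.9 × 330.0 = 11187 J
q3 (heat water 0.0→35.4 °C): 33.9 × 4.2 × 35.4 = 5040 J
Total: 1784 + 11187 + 5040 = 18011 J = 18.0 kJ

q = 18.0 kJ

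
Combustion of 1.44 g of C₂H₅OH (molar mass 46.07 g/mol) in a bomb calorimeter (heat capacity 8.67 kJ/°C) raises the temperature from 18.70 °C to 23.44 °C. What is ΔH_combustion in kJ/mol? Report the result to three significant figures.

ΔH = -1310 kJ/mol

ΔT = 23.44 − 18.70 = 4.74 °C
q_cal = C_cal × ΔT = 8.67 × 4.74 = 41.0958 kJ
n = 1.44 / 46.07 = 0.03126 mol
q_rxn = −q_cal = -41.0958 kJ
ΔH = -41.0958 / 0.03126 = -1314.6 kJ/mol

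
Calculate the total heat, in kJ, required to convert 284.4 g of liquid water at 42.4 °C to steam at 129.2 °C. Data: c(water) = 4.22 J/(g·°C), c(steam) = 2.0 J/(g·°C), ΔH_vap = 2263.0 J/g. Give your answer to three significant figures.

q1 (heat water 42.4→100.0 °C): 284.4 × 4.22 × 57.6 = 69130 J
q2 (vaporize at 100 °C): 284.4 × 2263.0 = 643597 J
q3 (heat steam 100.0→129.2 °C): 284.4 × 2.0 × 29.2 = 16609 J
Total: 69130 + 643597 + 16609 = 729336 J = 729 kJ

q = 729 kJ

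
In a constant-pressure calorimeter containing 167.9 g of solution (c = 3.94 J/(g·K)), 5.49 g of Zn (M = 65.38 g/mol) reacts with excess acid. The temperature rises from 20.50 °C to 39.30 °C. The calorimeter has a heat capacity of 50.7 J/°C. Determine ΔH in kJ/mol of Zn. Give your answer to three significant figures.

|ΔT| = |39.30 − 20.50| = 18.80 °C
|q_surr| = (167.9 × 3.94 + 50.7) × 18.80 = 712.226 × 18.80 = 13390 J
n(Zn) = 5.49 / 65.38 = 0.08397 mol
Temperature rose, so q_rxn = −|q_surr| = -13.39 kJ
ΔH = q_rxn / n = -159.46 kJ/mol

ΔH = -159 kJ/mol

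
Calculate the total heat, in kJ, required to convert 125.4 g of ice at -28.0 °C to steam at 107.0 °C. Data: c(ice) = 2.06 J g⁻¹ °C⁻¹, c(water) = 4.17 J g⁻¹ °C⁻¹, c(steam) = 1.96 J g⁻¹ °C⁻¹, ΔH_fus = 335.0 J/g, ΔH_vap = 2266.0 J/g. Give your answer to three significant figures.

q1 (heat ice -28.0→0.0 °C): 125.4 × 2.06 × 28.0 = 7233 J
q2 (melt at 0 °C): 125.4 × 335.0 = 42009 J
q3 (heat water 0.0→100.0 °C): 125.4 × 4.17 × 100.0 = 52292 J
q4 (vaporize at 100 °C): 125.4 × 2266.0 = 284156 J
q5 (heat steam 100.0→107.0 °C): 125.4 × 1.96 × 7.0 = 1720 J
Total: 7233 + 42009 + 52292 + 284156 + 1720 = 387410 J = 387 kJ

q = 387 kJ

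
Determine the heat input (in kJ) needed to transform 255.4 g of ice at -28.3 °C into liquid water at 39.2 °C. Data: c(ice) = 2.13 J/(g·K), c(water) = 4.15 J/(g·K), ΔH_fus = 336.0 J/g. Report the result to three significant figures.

q1 (heat ice -28.3→0.0 °C): 255.4 × 2.13 × 28.3 = 15395 J
q2 (melt at 0 °C): 255.4 × 336.0 = 85814 J
q3 (heat water 0.0→39.2 °C): 255.4 × 4.15 × 39.2 = 41548 J
Total: 15395 + 85814 + 41548 = 142757 J = 143 kJ

q = 143 kJ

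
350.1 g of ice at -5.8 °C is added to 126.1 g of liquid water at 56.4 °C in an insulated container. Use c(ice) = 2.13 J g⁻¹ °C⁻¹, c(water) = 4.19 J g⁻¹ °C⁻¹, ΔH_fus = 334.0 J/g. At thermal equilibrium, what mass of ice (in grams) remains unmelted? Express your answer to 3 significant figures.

m_ice remaining = 274 g

Heat to warm all ice to 0 °C: 350.1×2.13×5.8 = 4325.1 J
Heat released by water cooling to 0 °C: 126.1×4.19×56.4 = 29799 J
29799 J < 4325.1 + 350.1×334.0 = 121258.5 J, so not all ice melts; final T = 0 °C.
Heat left for melting: 29799 − 4325.1 = 25473.9 J
Mass melted = 25473.9 / 334.0 = 76.27 g
Ice remaining = 350.1 − 76.27 = 273.83 g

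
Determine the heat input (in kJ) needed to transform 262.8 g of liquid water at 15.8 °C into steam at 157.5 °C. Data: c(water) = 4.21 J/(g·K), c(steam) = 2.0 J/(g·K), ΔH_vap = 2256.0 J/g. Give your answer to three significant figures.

q = 716 kJ

q1 (heat water 15.8→100.0 °C): 262.8 × 4.21 × 84.2 = 93158 J
q2 (vaporize at 100 °C): 262.8 × 2256.0 = 592877 J
q3 (heat steam 100.0→157.5 °C): 262.8 × 2.0 × 57.5 = 30222 J
Total: 93158 + 592877 + 30222 = 716257 J = 716 kJ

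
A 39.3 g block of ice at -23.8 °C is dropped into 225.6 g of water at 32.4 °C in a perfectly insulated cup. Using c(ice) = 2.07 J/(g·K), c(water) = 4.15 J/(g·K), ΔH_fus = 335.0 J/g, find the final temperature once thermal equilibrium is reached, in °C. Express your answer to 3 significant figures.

T_f = 13.9 °C

Heat to bring ice to 0 °C and melt it: q₁ = 39.3×2.07×23.8 + 39.3×335.0 = 15102 J
Heat the water can supply cooling to 0 °C: 225.6×4.15×32.4 = 30334.2 J > q₁, so all ice melts.
Energy balance: 225.6×4.15×(32.4 − T) = 15102 + 39.3×4.15×(T − 0)
936.24(32.4 − T) = 15102 + 163.095 T
30334.2 − 15102 = 1099.335 T
T = 15232.2 / 1099.335 = 13.86 °C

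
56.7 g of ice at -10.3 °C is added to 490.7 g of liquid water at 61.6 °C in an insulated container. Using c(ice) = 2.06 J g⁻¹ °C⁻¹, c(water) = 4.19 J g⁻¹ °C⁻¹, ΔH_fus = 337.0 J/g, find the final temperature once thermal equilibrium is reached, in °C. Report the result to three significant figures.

Heat to bring ice to 0 °C and melt it: q₁ = 56.7×2.06×10.3 + 56.7×337.0 = 20311 J
Heat the water can supply cooling to 0 °C: 490.7×4.19×61.6 = 126652 J > q₁, so all ice melts.
Energy balance: 490.7×4.19×(61.6 − T) = 20311 + 56.7×4.19×(T − 0)
2056.033(61.6 − T) = 20311 + 237.573 T
126652 − 20311 = 2293.606 T
T = 106341 / 2293.606 = 46.36 °C

T_f = 46.4 °C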